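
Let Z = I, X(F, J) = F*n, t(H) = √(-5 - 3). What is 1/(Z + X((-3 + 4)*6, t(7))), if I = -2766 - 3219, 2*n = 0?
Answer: -1/5985 ≈ -0.00016708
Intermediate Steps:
n = 0 (n = (½)*0 = 0)
t(H) = 2*I*√2 (t(H) = √(-8) = 2*I*√2)
X(F, J) = 0 (X(F, J) = F*0 = 0)
I = -5985
Z = -5985
1/(Z + X((-3 + 4)*6, t(7))) = 1/(-5985 + 0) = 1/(-5985) = -1/5985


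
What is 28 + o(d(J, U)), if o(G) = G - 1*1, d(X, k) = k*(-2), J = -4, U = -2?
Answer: 31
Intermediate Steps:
d(X, k) = -2*k
o(G) = -1 + G (o(G) = G - 1 = -1 + G)
28 + o(d(J, U)) = 28 + (-1 - 2*(-2)) = 28 + (-1 + 4) = 28 + 3 = 31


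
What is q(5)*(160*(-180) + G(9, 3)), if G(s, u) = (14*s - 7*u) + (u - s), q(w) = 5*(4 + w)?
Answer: -1291545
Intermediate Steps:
q(w) = 20 + 5*w
G(s, u) = -6*u + 13*s (G(s, u) = (-7*u + 14*s) + (u - s) = -6*u + 13*s)
q(5)*(160*(-180) + G(9, 3)) = (20 + 5*5)*(160*(-180) + (-6*3 + 13*9)) = (20 + 25)*(-28800 + (-18 + 117)) = 45*(-28800 + 99) = 45*(-28701) = -1291545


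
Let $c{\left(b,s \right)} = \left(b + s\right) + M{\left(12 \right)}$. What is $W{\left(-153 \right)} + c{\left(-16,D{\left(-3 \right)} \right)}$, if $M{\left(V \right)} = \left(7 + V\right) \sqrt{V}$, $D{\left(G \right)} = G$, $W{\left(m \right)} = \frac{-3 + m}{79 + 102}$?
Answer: $- \frac{3595}{181} + 38 \sqrt{3} \approx 45.956$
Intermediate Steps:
$W{\left(m \right)} = - \frac{3}{181} + \frac{m}{181}$ ($W{\left(m \right)} = \frac{-3 + m}{181} = \left(-3 + m\right) \frac{1}{181} = - \frac{3}{181} + \frac{m}{181}$)
$M{\left(V \right)} = \sqrt{V} \left(7 + V\right)$
$c{\left(b,s \right)} = b + s + 38 \sqrt{3}$ ($c{\left(b,s \right)} = \left(b + s\right) + \sqrt{12} \left(7 + 12\right) = \left(b + s\right) + 2 \sqrt{3} \cdot 19 = \left(b + s\right) + 38 \sqrt{3} = b + s + 38 \sqrt{3}$)
$W{\left(-153 \right)} + c{\left(-16,D{\left(-3 \right)} \right)} = \left(- \frac{3}{181} + \frac{1}{181} \left(-153\right)\right) - \left(19 - 38 \sqrt{3}\right) = \left(- \frac{3}{181} - \frac{153}{181}\right) - \left(19 - 38 \sqrt{3}\right) = - \frac{156}{181} - \left(19 - 38 \sqrt{3}\right) = - \frac{3595}{181} + 38 \sqrt{3}$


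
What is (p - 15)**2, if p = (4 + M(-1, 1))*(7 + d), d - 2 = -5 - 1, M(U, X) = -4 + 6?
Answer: 9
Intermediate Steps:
M(U, X) = 2
d = -4 (d = 2 + (-5 - 1) = 2 - 6 = -4)
p = 18 (p = (4 + 2)*(7 - 4) = 6*3 = 18)
(p - 15)**2 = (18 - 15)**2 = 3**2 = 9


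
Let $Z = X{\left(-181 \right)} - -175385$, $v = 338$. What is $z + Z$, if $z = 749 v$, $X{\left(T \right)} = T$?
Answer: $428366$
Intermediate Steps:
$z = 253162$ ($z = 749 \cdot 338 = 253162$)
$Z = 175204$ ($Z = -181 - -175385 = -181 + 175385 = 175204$)
$z + Z = 253162 + 175204 = 428366$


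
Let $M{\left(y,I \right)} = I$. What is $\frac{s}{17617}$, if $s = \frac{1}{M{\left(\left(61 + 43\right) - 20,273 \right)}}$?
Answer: $\frac{1}{4809441} \approx 2.0792 \cdot 10^{-7}$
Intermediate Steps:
$s = \frac{1}{273} \approx 0.003663$
$\frac{s}{17617} = \frac{1}{273 \cdot 17617} = \frac{1}{273} \cdot \frac{1}{17617} = \frac{1}{4809441}$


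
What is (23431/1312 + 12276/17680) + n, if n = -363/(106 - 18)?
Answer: 20917627/1449760 ≈ 14.428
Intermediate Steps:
n = -33/8 (n = -363/88 = (1/88)*(-363) = -33/8 ≈ -4.1250)
(23431/1312 + 12276/17680) + n = (23431/1312 + 12276/17680) - 33/8 = (23431*(1/1312) + 12276*(1/17680)) - 33/8 = (23431/1312 + 3069/4420) - 33/8 = 26897887/1449760 - 33/8 = 20917627/1449760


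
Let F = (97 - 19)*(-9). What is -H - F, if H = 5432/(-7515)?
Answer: 5280962/7515 ≈ 702.72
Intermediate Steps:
H = -5432/7515 (H = 5432*(-1/7515) = -5432/7515 ≈ -0.72282)
F = -702 (F = 78*(-9) = -702)
-H - F = -1*(-5432/7515) - 1*(-702) = 5432/7515 + 702 = 5280962/7515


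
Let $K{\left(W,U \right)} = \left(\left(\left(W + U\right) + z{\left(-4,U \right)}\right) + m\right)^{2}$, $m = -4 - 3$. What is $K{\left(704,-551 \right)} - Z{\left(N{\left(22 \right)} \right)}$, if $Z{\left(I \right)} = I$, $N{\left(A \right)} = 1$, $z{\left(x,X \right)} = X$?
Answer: $164024$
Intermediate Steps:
$m = -7$
$K{\left(W,U \right)} = \left(-7 + W + 2 U\right)^{2}$ ($K{\left(W,U \right)} = \left(\left(\left(W + U\right) + U\right) - 7\right)^{2} = \left(\left(\left(U + W\right) + U\right) - 7\right)^{2} = \left(\left(W + 2 U\right) - 7\right)^{2} = \left(-7 + W + 2 U\right)^{2}$)
$K{\left(704,-551 \right)} - Z{\left(N{\left(22 \right)} \right)} = \left(-7 + 704 + 2 \left(-551\right)\right)^{2} - 1 = \left(-7 + 704 - 1102\right)^{2} - 1 = \left(-405\right)^{2} - 1 = 164025 - 1 = 164024$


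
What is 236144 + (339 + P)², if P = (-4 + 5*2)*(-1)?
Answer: 347033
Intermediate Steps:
P = -6 (P = (-4 + 10)*(-1) = 6*(-1) = -6)
236144 + (339 + P)² = 236144 + (339 - 6)² = 236144 + 333² = 236144 + 110889 = 347033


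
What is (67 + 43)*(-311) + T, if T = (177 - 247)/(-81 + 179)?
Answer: -239475/7 ≈ -34211.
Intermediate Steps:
T = -5/7 (T = -70/98 = -70*1/98 = -5/7 ≈ -0.71429)
(67 + 43)*(-311) + T = (67 + 43)*(-311) - 5/7 = 110*(-311) - 5/7 = -34210 - 5/7 = -239475/7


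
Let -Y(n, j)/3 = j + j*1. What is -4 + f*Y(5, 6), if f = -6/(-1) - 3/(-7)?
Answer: -1648/7 ≈ -235.43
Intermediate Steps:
Y(n, j) = -6*j (Y(n, j) = -3*(j + j*1) = -3*(j + j) = -6*j)
f = 45/7 (f = -6*(-1) - 3*(-⅐) = 6 + 3/7 = 45/7 ≈ 6.4286)
-4 + f*Y(5, 6) = -4 + 45*(-6*6)/7 = -4 + (45/7)*(-36) = -4 - 1620/7 = -1648/7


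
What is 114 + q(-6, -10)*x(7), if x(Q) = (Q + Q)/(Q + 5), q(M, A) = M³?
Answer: -138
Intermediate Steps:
x(Q) = 2*Q/(5 + Q) (x(Q) = (2*Q)/(5 + Q) = 2*Q/(5 + Q))
114 + q(-6, -10)*x(7) = 114 + (-6)³*(2*7/(5 + 7)) = 114 - 432*7/12 = 114 - 216*7/6 = 114 - 252 = -138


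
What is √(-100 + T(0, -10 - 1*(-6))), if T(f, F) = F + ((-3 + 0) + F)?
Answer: I*√111 ≈ 10.536*I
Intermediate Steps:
T(f, F) = -3 + 2*F (T(f, F) = F + (-3 + F) = -3 + 2*F)
√(-100 + T(0, -10 - 1*(-6))) = √(-100 + (-3 + 2*(-10 - 1*(-6)))) = √(-100 + (-3 + 2*(-10 + 6))) = √(-100 + (-3 + 2*(-4))) = √(-100 + (-3 - 8)) = √(-100 - 11) = √(-111) = I*√111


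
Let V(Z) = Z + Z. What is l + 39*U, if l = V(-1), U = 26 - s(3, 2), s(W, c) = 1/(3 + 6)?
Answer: 3023/3 ≈ 1007.7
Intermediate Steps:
s(W, c) = ⅑ (s(W, c) = 1/9 = ⅑)
V(Z) = 2*Z
U = 233/9 (U = 26 - 1*⅑ = 26 - ⅑ = 233/9 ≈ 25.889)
l = -2 (l = 2*(-1) = -2)
l + 39*U = -2 + 39*(233/9) = -2 + 3029/3 = 3023/3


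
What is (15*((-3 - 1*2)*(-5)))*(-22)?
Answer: -8250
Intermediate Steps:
(15*((-3 - 1*2)*(-5)))*(-22) = (15*((-3 - 2)*(-5)))*(-22) = (15*(-5*(-5)))*(-22) = (15*25)*(-22) = 375*(-22) = -8250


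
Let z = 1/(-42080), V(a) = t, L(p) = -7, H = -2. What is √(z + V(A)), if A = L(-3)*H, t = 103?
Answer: √11399048570/10520 ≈ 10.149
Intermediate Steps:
A = 14 (A = -7*(-2) = 14)
V(a) = 103
z = -1/42080 ≈ -2.3764e-5
√(z + V(A)) = √(-1/42080 + 103) = √(4334239/42080) = √11399048570/10520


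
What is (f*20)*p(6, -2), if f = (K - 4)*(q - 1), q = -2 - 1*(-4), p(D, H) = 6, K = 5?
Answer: 120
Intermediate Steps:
q = 2 (q = -2 + 4 = 2)
f = 1 (f = (5 - 4)*(2 - 1) = 1*1 = 1)
(f*20)*p(6, -2) = (1*20)*6 = 20*6 = 120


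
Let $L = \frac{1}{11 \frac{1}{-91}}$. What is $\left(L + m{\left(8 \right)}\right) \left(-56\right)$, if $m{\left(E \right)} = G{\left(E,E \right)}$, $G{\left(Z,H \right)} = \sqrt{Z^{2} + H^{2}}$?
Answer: $\frac{5096}{11} - 448 \sqrt{2} \approx -170.29$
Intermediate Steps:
$G{\left(Z,H \right)} = \sqrt{H^{2} + Z^{2}}$
$m{\left(E \right)} = \sqrt{2} \sqrt{E^{2}}$ ($m{\left(E \right)} = \sqrt{E^{2} + E^{2}} = \sqrt{2 E^{2}} = \sqrt{2} \sqrt{E^{2}}$)
$L = - \frac{91}{11}$ ($L = \frac{1}{11 \left(- \frac{1}{91}\right)} = \frac{1}{- \frac{11}{91}} = - \frac{91}{11} \approx -8.2727$)
$\left(L + m{\left(8 \right)}\right) \left(-56\right) = \left(- \frac{91}{11} + \sqrt{2} \sqrt{8^{2}}\right) \left(-56\right) = \left(- \frac{91}{11} + \sqrt{2} \sqrt{64}\right) \left(-56\right) = \left(- \frac{91}{11} + \sqrt{2} \cdot 8\right) \left(-56\right) = \left(- \frac{91}{11} + 8 \sqrt{2}\right) \left(-56\right) = \frac{5096}{11} - 448 \sqrt{2}$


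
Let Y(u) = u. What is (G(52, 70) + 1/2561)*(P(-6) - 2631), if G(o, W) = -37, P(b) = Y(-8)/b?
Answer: 747530084/7683 ≈ 97297.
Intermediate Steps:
P(b) = -8/b
(G(52, 70) + 1/2561)*(P(-6) - 2631) = (-37 + 1/2561)*(-8/(-6) - 2631) = (-37 + 1/2561)*(-8*(-⅙) - 2631) = -94756*(4/3 - 2631)/2561 = -94756/2561*(-7889/3) = 747530084/7683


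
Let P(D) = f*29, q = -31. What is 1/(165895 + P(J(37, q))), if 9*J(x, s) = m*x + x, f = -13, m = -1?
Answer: 1/165518 ≈ 6.0416e-6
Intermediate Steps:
J(x, s) = 0 (J(x, s) = (-x + x)/9 = (⅑)*0 = 0)
P(D) = -377 (P(D) = -13*29 = -377)
1/(165895 + P(J(37, q))) = 1/(165895 - 377) = 1/165518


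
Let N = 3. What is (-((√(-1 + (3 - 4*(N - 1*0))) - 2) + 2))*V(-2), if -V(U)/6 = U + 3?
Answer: 6*I*√10 ≈ 18.974*I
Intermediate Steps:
V(U) = -18 - 6*U (V(U) = -6*(U + 3) = -6*(3 + U) = -18 - 6*U)
(-((√(-1 + (3 - 4*(N - 1*0))) - 2) + 2))*V(-2) = (-((√(-1 + (3 - 4*(3 - 1*0))) - 2) + 2))*(-18 - 6*(-2)) = (-((√(-1 + (3 - 4*(3 + 0))) - 2) + 2))*(-18 + 12) = -((√(-1 + (3 - 4*3)) - 2) + 2)*(-6) = -((√(-1 + (3 - 12)) - 2) + 2)*(-6) = -((√(-1 - 9) - 2) + 2)*(-6) = -((√(-10) - 2) + 2)*(-6) = -((I*√10 - 2) + 2)*(-6) = -((-2 + I*√10) + 2)*(-6) = -I*√10*(-6) = 6*I*√10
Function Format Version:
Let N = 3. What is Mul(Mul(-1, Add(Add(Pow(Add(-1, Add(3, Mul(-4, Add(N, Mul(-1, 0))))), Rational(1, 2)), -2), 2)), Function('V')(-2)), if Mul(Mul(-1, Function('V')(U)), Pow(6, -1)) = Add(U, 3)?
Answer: Mul(6, I, Pow(10, Rational(1, 2))) ≈ Mul(18.974, I)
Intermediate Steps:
Function('V')(U) = Add(-18, Mul(-6, U)) (Function('V')(U) = Mul(-6, Add(U, 3)) = Mul(-6, Add(3, U)) = Add(-18, Mul(-6, U)))
Mul(Mul(-1, Add(Add(Pow(Add(-1, Add(3, Mul(-4, Add(N, Mul(-1, 0))))), Rational(1, 2)), -2), 2)), Function('V')(-2)) = Mul(Mul(-1, Add(Add(Pow(Add(-1, Add(3, Mul(-4, Add(3, Mul(-1, 0))))), Rational(1, 2)), -2), 2)), Add(-18, Mul(-6, -2))) = Mul(Mul(-1, Add(Add(Pow(Add(-1, Add(3, Mul(-4, Add(3, 0)))), Rational(1, 2)), -2), 2)), Add(-18, 12)) = Mul(Mul(-1, Add(Add(Pow(Add(-1, Add(3, Mul(-4, 3))), Rational(1, 2)), -2), 2)), -6) = Mul(Mul(-1, Add(Add(Pow(Add(-1, Add(3, -12)), Rational(1, 2)), -2), 2)), -6) = Mul(Mul(-1, Add(Add(Pow(Add(-1, -9), Rational(1, 2)), -2), 2)), -6) = Mul(Mul(-1, Add(Add(Pow(-10, Rational(1, 2)), -2), 2)), -6) = Mul(Mul(-1, Add(Add(Mul(I, Pow(10, Rational(1, 2))), -2), 2)), -6) = Mul(Mul(-1, Add(Add(-2, Mul(I, Pow(10, Rational(1, 2)))), 2)), -6) = Mul(Mul(-1, Mul(I, Pow(10, Rational(1, 2)))), -6) = Mul(Mul(-1, I, Pow(10, Rational(1, 2))), -6) = Mul(6, I, Pow(10, Rational(1, 2)))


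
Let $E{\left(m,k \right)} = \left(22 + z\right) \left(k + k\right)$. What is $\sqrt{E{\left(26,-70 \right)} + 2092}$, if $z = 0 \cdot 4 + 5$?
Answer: $2 i \sqrt{422} \approx 41.085 i$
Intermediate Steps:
$z = 5$ ($z = 0 + 5 = 5$)
$E{\left(m,k \right)} = 54 k$ ($E{\left(m,k \right)} = \left(22 + 5\right) \left(k + k\right) = 27 \cdot 2 k = 54 k$)
$\sqrt{E{\left(26,-70 \right)} + 2092} = \sqrt{54 \left(-70\right) + 2092} = \sqrt{-3780 + 2092} = \sqrt{-1688} = 2 i \sqrt{422}$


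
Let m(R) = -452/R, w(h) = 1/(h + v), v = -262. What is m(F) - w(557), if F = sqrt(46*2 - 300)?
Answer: -1/295 + 113*I*sqrt(13)/13 ≈ -0.0033898 + 31.341*I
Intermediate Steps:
w(h) = 1/(-262 + h) (w(h) = 1/(h - 262) = 1/(-262 + h))
F = 4*I*sqrt(13) (F = sqrt(92 - 300) = sqrt(-208) = 4*I*sqrt(13) ≈ 14.422*I)
m(F) - w(557) = -452*(-I*sqrt(13)/52) - 1/(-262 + 557) = -(-113)*I*sqrt(13)/13 - 1/295 = 113*I*sqrt(13)/13 - 1*1/295 = 113*I*sqrt(13)/13 - 1/295 = -1/295 + 113*I*sqrt(13)/13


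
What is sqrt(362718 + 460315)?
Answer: sqrt(823033) ≈ 907.21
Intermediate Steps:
sqrt(362718 + 460315) = sqrt(823033)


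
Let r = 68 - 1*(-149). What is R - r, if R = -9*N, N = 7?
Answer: -280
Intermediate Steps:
r = 217 (r = 68 + 149 = 217)
R = -63 (R = -9*7 = -63)
R - r = -63 - 1*217 = -63 - 217 = -280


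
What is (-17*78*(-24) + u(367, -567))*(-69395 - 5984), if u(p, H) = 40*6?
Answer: -2416952256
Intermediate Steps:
u(p, H) = 240
(-17*78*(-24) + u(367, -567))*(-69395 - 5984) = (-17*78*(-24) + 240)*(-69395 - 5984) = (-1326*(-24) + 240)*(-75379) = (31824 + 240)*(-75379) = 32064*(-75379) = -2416952256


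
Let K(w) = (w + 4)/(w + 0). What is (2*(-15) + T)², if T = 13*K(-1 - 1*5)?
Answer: 5929/9 ≈ 658.78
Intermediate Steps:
K(w) = (4 + w)/w
T = 13/3 (T = 13*((4 + (-1 - 1*5))/(-1 - 1*5)) = 13*((4 + (-1 - 5))/(-1 - 5)) = 13*((4 - 6)/(-6)) = 13*(-⅙*(-2)) = 13*(⅓) = 13/3 ≈ 4.3333)
(2*(-15) + T)² = (2*(-15) + 13/3)² = (-30 + 13/3)² = (-77/3)² = 5929/9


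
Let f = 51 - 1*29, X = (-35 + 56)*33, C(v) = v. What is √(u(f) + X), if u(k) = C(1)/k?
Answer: √335434/22 ≈ 26.326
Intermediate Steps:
X = 693 (X = 21*33 = 693)
f = 22 (f = 51 - 29 = 22)
u(k) = 1/k
√(u(f) + X) = √(1/22 + 693) = √(15247/22) = √335434/22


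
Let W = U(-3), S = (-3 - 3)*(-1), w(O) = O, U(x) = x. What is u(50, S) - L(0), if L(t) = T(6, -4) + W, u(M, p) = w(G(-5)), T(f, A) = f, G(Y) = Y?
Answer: -8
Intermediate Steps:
S = 6 (S = -6*(-1) = 6)
W = -3
u(M, p) = -5
L(t) = 3 (L(t) = 6 - 3 = 3)
u(50, S) - L(0) = -5 - 1*3 = -5 - 3 = -8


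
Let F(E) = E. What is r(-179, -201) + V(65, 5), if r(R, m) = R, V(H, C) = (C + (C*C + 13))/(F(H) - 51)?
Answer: -2463/14 ≈ -175.93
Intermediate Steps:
V(H, C) = (13 + C + C**2)/(-51 + H) (V(H, C) = (C + (C*C + 13))/(H - 51) = (C + (C**2 + 13))/(-51 + H) = (C + (13 + C**2))/(-51 + H) = (13 + C + C**2)/(-51 + H))
r(-179, -201) + V(65, 5) = -179 + (13 + 5 + 5**2)/(-51 + 65) = -179 + (13 + 5 + 25)/14 = -179 + (1/14)*43 = -179 + 43/14 = -2463/14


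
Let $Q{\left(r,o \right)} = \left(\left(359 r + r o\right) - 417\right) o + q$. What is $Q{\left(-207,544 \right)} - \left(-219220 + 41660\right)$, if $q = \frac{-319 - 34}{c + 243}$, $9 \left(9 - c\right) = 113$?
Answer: $- \frac{219237445537}{2155} \approx -1.0173 \cdot 10^{8}$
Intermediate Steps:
$c = - \frac{32}{9}$ ($c = 9 - \frac{113}{9} = - \frac{32}{9} \approx -3.5556$)
$q = - \frac{3177}{2155}$ ($q = \frac{-319 - 34}{- \frac{32}{9} + 243} = - \frac{353}{\frac{2155}{9}} = \left(-353\right) \frac{9}{2155} = - \frac{3177}{2155} \approx -1.4742$)
$Q{\left(r,o \right)} = - \frac{3177}{2155} + o \left(-417 + 359 r + o r\right)$ ($Q{\left(r,o \right)} = \left(\left(359 r + r o\right) - 417\right) o - \frac{3177}{2155} = \left(\left(359 r + o r\right) - 417\right) o - \frac{3177}{2155} = \left(-417 + 359 r + o r\right) o - \frac{3177}{2155} = o \left(-417 + 359 r + o r\right) - \frac{3177}{2155} = - \frac{3177}{2155} + o \left(-417 + 359 r + o r\right)$)
$Q{\left(-207,544 \right)} - \left(-219220 + 41660\right) = \left(- \frac{3177}{2155} - 226848 - 207 \cdot 544^{2} + 359 \cdot 544 \left(-207\right)\right) - \left(-219220 + 41660\right) = \left(- \frac{3177}{2155} - 226848 - 61258752 - 40426272\right) - -177560 = \left(- \frac{3177}{2155} - 226848 - 61258752 - 40426272\right) + 177560 = - \frac{219620087337}{2155} + 177560 = - \frac{219237445537}{2155}$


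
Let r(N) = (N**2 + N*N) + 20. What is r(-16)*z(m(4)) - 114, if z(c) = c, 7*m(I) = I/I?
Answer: -38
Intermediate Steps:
m(I) = 1/7 (m(I) = (I/I)/7 = (1/7)*1 = 1/7)
r(N) = 20 + 2*N**2 (r(N) = (N**2 + N**2) + 20 = 2*N**2 + 20 = 20 + 2*N**2)
r(-16)*z(m(4)) - 114 = (20 + 2*(-16)**2)*(1/7) - 114 = (20 + 2*256)*(1/7) - 114 = (20 + 512)*(1/7) - 114 = 532*(1/7) - 114 = 76 - 114 = -38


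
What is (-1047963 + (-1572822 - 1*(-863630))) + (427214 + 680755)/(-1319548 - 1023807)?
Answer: -4117639062994/2343355 ≈ -1.7572e+6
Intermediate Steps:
(-1047963 + (-1572822 - 1*(-863630))) + (427214 + 680755)/(-1319548 - 1023807) = (-1047963 + (-1572822 + 863630)) + 1107969/(-2343355) = (-1047963 - 709192) + 1107969*(-1/2343355) = -1757155 - 1107969/2343355 = -4117639062994/2343355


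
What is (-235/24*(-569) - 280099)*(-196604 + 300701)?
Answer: -228619948039/8 ≈ -2.8577e+10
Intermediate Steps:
(-235/24*(-569) - 280099)*(-196604 + 300701) = (-235*1/24*(-569) - 280099)*104097 = (-235/24*(-569) - 280099)*104097 = (133715/24 - 280099)*104097 = -6588661/24*104097 = -228619948039/8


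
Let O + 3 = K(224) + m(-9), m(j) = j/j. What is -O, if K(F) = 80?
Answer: -78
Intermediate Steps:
m(j) = 1
O = 78 (O = -3 + (80 + 1) = -3 + 81 = 78)
-O = -1*78 = -78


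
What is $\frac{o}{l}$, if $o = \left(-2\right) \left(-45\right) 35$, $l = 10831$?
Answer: $\frac{3150}{10831} \approx 0.29083$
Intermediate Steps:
$o = 3150$ ($o = 90 \cdot 35 = 3150$)
$\frac{o}{l} = \frac{3150}{10831}$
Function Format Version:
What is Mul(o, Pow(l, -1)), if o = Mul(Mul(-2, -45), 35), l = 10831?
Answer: Rational(3150, 10831) ≈ 0.29083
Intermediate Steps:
o = 3150 (o = Mul(90, 35) = 3150)
Mul(o, Pow(l, -1)) = Mul(3150, Pow(10831, -1)) = Mul(3150, Rational(1, 10831)) = Rational(3150, 10831)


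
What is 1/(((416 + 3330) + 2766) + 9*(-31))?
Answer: 1/6233 ≈ 0.00016044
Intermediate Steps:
1/(((416 + 3330) + 2766) + 9*(-31)) = 1/((3746 + 2766) - 279) = 1/(6512 - 279) = 1/6233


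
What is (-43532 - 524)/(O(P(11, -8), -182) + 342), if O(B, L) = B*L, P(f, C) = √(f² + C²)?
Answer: 941697/375686 + 501137*√185/375686 ≈ 20.650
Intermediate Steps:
P(f, C) = √(C² + f²)
(-43532 - 524)/(O(P(11, -8), -182) + 342) = (-43532 - 524)/(√((-8)² + 11²)*(-182) + 342) = -44056/(√(64 + 121)*(-182) + 342) = -44056/(√185*(-182) + 342) = -44056/(-182*√185 + 342) = -44056/(342 - 182*√185)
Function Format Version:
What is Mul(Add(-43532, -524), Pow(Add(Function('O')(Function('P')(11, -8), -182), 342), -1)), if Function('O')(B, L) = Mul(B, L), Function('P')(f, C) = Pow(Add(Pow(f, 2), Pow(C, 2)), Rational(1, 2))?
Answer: Add(Rational(941697, 375686), Mul(Rational(501137, 375686), Pow(185, Rational(1, 2)))) ≈ 20.650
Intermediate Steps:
Function('P')(f, C) = Pow(Add(Pow(C, 2), Pow(f, 2)), Rational(1, 2))
Mul(Add(-43532, -524), Pow(Add(Function('O')(Function('P')(11, -8), -182), 342), -1)) = Mul(Add(-43532, -524), Pow(Add(Mul(Pow(Add(Pow(-8, 2), Pow(11, 2)), Rational(1, 2)), -182), 342), -1)) = Mul(-44056, Pow(Add(Mul(Pow(Add(64, 121), Rational(1, 2)), -182), 342), -1)) = Mul(-44056, Pow(Add(Mul(Pow(185, Rational(1, 2)), -182), 342), -1)) = Mul(-44056, Pow(Add(Mul(-182, Pow(185, Rational(1, 2))), 342), -1)) = Mul(-44056, Pow(Add(342, Mul(-182, Pow(185, Rational(1, 2)))), -1))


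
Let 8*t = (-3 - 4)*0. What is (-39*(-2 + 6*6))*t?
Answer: 0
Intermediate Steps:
t = 0 (t = ((-3 - 4)*0)/8 = (-7*0)/8 = (⅛)*0 = 0)
(-39*(-2 + 6*6))*t = -39*(-2 + 6*6)*0 = -39*(-2 + 36)*0 = -39*34*0 = -1326*0 = 0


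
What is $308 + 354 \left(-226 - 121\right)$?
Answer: $-122530$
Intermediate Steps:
$308 + 354 \left(-226 - 121\right) = 308 + 354 \left(-347\right) = 308 - 122838 = -122530$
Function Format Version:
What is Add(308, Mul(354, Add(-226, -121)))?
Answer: -122530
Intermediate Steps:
Add(308, Mul(354, Add(-226, -121))) = Add(308, Mul(354, -347)) = Add(308, -122838) = -122530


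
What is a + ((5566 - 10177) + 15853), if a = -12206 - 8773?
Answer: -9737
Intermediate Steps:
a = -20979
a + ((5566 - 10177) + 15853) = -20979 + ((5566 - 10177) + 15853) = -20979 + (-4611 + 15853) = -20979 + 11242 = -9737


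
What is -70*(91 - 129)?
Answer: 2660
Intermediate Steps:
-70*(91 - 129) = -70*(-38) = 2660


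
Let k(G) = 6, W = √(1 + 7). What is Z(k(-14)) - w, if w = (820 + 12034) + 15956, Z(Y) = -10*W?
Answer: -28810 - 20*√2 ≈ -28838.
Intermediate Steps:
W = 2*√2 (W = √8 = 2*√2 ≈ 2.8284)
Z(Y) = -20*√2
w = 28810 (w = 12854 + 15956 = 28810)
Z(k(-14)) - w = -20*√2 - 1*28810 = -20*√2 - 28810 = -28810 - 20*√2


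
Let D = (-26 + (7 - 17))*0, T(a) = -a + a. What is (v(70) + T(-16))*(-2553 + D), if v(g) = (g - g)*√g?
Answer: 0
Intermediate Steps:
T(a) = 0
v(g) = 0 (v(g) = 0*√g = 0)
D = 0 (D = (-26 - 10)*0 = -36*0 = 0)
(v(70) + T(-16))*(-2553 + D) = (0 + 0)*(-2553 + 0) = 0*(-2553) = 0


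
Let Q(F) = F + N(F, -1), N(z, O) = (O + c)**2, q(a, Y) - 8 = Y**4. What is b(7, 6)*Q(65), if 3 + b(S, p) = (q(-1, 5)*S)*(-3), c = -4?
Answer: -1196640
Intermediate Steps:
q(a, Y) = 8 + Y**4
N(z, O) = (-4 + O)**2 (N(z, O) = (O - 4)**2 = (-4 + O)**2)
b(S, p) = -3 - 1899*S (b(S, p) = -3 + ((8 + 5**4)*S)*(-3) = -3 + ((8 + 625)*S)*(-3) = -3 + (633*S)*(-3) = -3 - 1899*S)
Q(F) = 25 + F (Q(F) = F + (-4 - 1)**2 = F + (-5)**2 = F + 25 = 25 + F)
b(7, 6)*Q(65) = (-3 - 1899*7)*(25 + 65) = (-3 - 13293)*90 = -13296*90 = -1196640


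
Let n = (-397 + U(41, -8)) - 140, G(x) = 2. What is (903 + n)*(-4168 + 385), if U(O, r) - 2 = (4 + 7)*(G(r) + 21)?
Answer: -2349243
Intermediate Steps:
U(O, r) = 255 (U(O, r) = 2 + (4 + 7)*(2 + 21) = 2 + 11*23 = 2 + 253 = 255)
n = -282 (n = (-397 + 255) - 140 = -142 - 140 = -282)
(903 + n)*(-4168 + 385) = (903 - 282)*(-4168 + 385) = 621*(-3783) = -2349243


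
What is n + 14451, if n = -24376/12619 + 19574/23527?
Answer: 4289990625217/296887213 ≈ 14450.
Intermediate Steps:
n = -326489846/296887213 (n = -24376*1/12619 + 19574*(1/23527) = -24376/12619 + 19574/23527 = -326489846/296887213 ≈ -1.0997)
n + 14451 = -326489846/296887213 + 14451 = 4289990625217/296887213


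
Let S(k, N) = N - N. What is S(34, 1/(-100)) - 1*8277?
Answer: -8277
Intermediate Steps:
S(k, N) = 0
S(34, 1/(-100)) - 1*8277 = 0 - 1*8277 = 0 - 8277 = -8277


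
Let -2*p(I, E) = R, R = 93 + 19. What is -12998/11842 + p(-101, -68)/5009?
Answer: -32885067/29658289 ≈ -1.1088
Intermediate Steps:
R = 112
p(I, E) = -56 (p(I, E) = -½*112 = -56)
-12998/11842 + p(-101, -68)/5009 = -12998/11842 - 56/5009 = -12998*1/11842 - 56*1/5009 = -6499/5921 - 56/5009 = -32885067/29658289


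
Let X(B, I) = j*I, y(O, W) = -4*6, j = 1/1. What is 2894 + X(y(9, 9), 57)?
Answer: 2951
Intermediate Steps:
j = 1
y(O, W) = -24
X(B, I) = I (X(B, I) = 1*I = I)
2894 + X(y(9, 9), 57) = 2894 + 57 = 2951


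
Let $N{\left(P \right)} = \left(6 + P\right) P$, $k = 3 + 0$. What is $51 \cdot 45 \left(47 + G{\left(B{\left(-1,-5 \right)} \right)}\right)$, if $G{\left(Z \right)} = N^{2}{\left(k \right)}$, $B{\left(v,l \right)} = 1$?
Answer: $1780920$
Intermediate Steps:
$k = 3$
$N{\left(P \right)} = P \left(6 + P\right)$
$G{\left(Z \right)} = 729$ ($G{\left(Z \right)} = \left(3 \left(6 + 3\right)\right)^{2} = \left(3 \cdot 9\right)^{2} = 27^{2} = 729$)
$51 \cdot 45 \left(47 + G{\left(B{\left(-1,-5 \right)} \right)}\right) = 51 \cdot 45 \left(47 + 729\right) = 2295 \cdot 776 = 1780920$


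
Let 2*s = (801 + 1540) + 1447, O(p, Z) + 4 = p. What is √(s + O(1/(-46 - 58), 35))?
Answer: √5110534/52 ≈ 43.474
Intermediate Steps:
O(p, Z) = -4 + p
s = 1894 (s = ((801 + 1540) + 1447)/2 = (2341 + 1447)/2 = (½)*3788 = 1894)
√(s + O(1/(-46 - 58), 35)) = √(1894 + (-4 + 1/(-46 - 58))) = √(1894 + (-4 + 1/(-104))) = √(1894 + (-4 - 1/104)) = √(1894 - 417/104) = √(196559/104) = √5110534/52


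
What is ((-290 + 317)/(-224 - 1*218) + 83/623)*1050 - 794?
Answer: -14127311/19669 ≈ -718.25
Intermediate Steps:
((-290 + 317)/(-224 - 1*218) + 83/623)*1050 - 794 = (27/(-224 - 218) + 83*(1/623))*1050 - 794 = (27/(-442) + 83/623)*1050 - 794 = (27*(-1/442) + 83/623)*1050 - 794 = (-27/442 + 83/623)*1050 - 794 = (19865/275366)*1050 - 794 = 1489875/19669 - 794 = -14127311/19669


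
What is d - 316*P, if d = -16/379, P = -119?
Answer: 14251900/379 ≈ 37604.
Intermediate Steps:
d = -16/379 (d = -16*1/379 = -16/379 ≈ -0.042216)
d - 316*P = -16/379 - 316*(-119) = -16/379 + 37604 = 14251900/379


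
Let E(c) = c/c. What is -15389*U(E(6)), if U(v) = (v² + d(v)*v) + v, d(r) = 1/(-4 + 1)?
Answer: -76945/3 ≈ -25648.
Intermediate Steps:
E(c) = 1
d(r) = -⅓ (d(r) = 1/(-3) = -⅓)
U(v) = v² + 2*v/3 (U(v) = (v² - v/3) + v = v² + 2*v/3)
-15389*U(E(6)) = -15389*(2 + 3*1)/3 = -15389*(2 + 3)/3 = -15389*5/3 = -76945/3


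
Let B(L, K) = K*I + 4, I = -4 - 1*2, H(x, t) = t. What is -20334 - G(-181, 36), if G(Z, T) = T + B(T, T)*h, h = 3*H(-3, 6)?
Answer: -16554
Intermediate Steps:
I = -6 (I = -4 - 2 = -6)
B(L, K) = 4 - 6*K (B(L, K) = K*(-6) + 4 = -6*K + 4 = 4 - 6*K)
h = 18 (h = 3*6 = 18)
G(Z, T) = 72 - 107*T (G(Z, T) = T + (4 - 6*T)*18 = T + (72 - 108*T) = 72 - 107*T)
-20334 - G(-181, 36) = -20334 - (72 - 107*36) = -20334 - (72 - 3852) = -20334 - 1*(-3780) = -20334 + 3780 = -16554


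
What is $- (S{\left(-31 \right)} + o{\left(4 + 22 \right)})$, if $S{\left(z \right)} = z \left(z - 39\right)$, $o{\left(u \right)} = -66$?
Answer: $-2104$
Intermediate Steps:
$S{\left(z \right)} = z \left(-39 + z\right)$
$- (S{\left(-31 \right)} + o{\left(4 + 22 \right)}) = - (- 31 \left(-39 - 31\right) - 66) = - (\left(-31\right) \left(-70\right) - 66) = - (2170 - 66) = \left(-1\right) 2104 = -2104$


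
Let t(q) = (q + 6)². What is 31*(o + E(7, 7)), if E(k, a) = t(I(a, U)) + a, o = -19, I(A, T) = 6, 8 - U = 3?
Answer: 4092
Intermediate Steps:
U = 5 (U = 8 - 1*3 = 8 - 3 = 5)
t(q) = (6 + q)²
E(k, a) = 144 + a (E(k, a) = (6 + 6)² + a = 12² + a = 144 + a)
31*(o + E(7, 7)) = 31*(-19 + (144 + 7)) = 31*(-19 + 151) = 31*132 = 4092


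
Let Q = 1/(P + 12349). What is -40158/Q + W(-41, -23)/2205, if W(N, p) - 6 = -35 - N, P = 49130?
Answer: -1814622156266/735 ≈ -2.4689e+9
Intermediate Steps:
W(N, p) = -29 - N (W(N, p) = 6 + (-35 - N) = -29 - N)
Q = 1/61479 (Q = 1/(49130 + 12349) = 1/61479 ≈ 1.6266e-5)
-40158/Q + W(-41, -23)/2205 = -40158/1/61479 + (-29 - 1*(-41))/2205 = -40158*61479 + (-29 + 41)*(1/2205) = -2468873682 + 12*(1/2205) = -2468873682 + 4/735 = -1814622156266/735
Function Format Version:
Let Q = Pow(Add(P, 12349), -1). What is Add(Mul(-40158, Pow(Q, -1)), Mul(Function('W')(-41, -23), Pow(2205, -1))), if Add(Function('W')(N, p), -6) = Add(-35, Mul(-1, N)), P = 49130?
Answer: Rational(-1814622156266, 735) ≈ -2.4689e+9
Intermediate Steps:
Function('W')(N, p) = Add(-29, Mul(-1, N)) (Function('W')(N, p) = Add(6, Add(-35, Mul(-1, N))) = Add(-29, Mul(-1, N)))
Q = Rational(1, 61479) (Q = Pow(Add(49130, 12349), -1) = Pow(61479, -1) = Rational(1, 61479) ≈ 1.6266e-5)
Add(Mul(-40158, Pow(Q, -1)), Mul(Function('W')(-41, -23), Pow(2205, -1))) = Add(Mul(-40158, Pow(Rational(1, 61479), -1)), Mul(Add(-29, Mul(-1, -41)), Pow(2205, -1))) = Add(Mul(-40158, 61479), Mul(Add(-29, 41), Rational(1, 2205))) = Add(-2468873682, Mul(12, Rational(1, 2205))) = Add(-2468873682, Rational(4, 735)) = Rational(-1814622156266, 735)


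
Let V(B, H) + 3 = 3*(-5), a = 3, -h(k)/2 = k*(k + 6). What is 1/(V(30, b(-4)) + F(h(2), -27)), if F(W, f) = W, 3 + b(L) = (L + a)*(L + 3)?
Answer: -1/50 ≈ -0.020000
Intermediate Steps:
h(k) = -2*k*(6 + k) (h(k) = -2*k*(k + 6) = -2*k*(6 + k))
b(L) = -3 + (3 + L)² (b(L) = -3 + (L + 3)*(L + 3) = -3 + (3 + L)*(3 + L) = -3 + (3 + L)²)
V(B, H) = -18 (V(B, H) = -3 + 3*(-5) = -3 - 15 = -18)
1/(V(30, b(-4)) + F(h(2), -27)) = 1/(-18 - 2*2*(6 + 2)) = 1/(-18 - 2*2*8) = 1/(-18 - 32) = 1/(-50) = -1/50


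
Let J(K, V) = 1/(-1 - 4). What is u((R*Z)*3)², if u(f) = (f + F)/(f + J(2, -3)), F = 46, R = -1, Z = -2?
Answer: 67600/841 ≈ 80.380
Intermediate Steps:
J(K, V) = -⅕ (J(K, V) = 1/(-5) = -⅕)
u(f) = (46 + f)/(-⅕ + f) (u(f) = (f + 46)/(f - ⅕) = (46 + f)/(-⅕ + f))
u((R*Z)*3)² = (5*(46 - 1*(-2)*3)/(-1 + 5*(-1*(-2)*3)))² = (5*(46 + 2*3)/(-1 + 5*(2*3)))² = (5*(46 + 6)/(-1 + 5*6))² = (5*52/(-1 + 30))² = (5*52/29)² = (5*(1/29)*52)² = (260/29)² = 67600/841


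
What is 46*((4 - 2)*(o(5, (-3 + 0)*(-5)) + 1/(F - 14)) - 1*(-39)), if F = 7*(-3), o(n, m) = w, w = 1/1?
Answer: 65918/35 ≈ 1883.4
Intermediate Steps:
w = 1
o(n, m) = 1
F = -21
46*((4 - 2)*(o(5, (-3 + 0)*(-5)) + 1/(F - 14)) - 1*(-39)) = 46*((4 - 2)*(1 + 1/(-21 - 14)) - 1*(-39)) = 46*(2*(1 + 1/(-35)) + 39) = 46*(2*(1 - 1/35) + 39) = 46*(2*(34/35) + 39) = 46*(68/35 + 39) = 46*(1433/35) = 65918/35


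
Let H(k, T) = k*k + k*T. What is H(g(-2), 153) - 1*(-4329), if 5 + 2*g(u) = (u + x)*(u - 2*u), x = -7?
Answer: 10807/4 ≈ 2701.8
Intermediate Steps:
g(u) = -5/2 - u*(-7 + u)/2 (g(u) = -5/2 + ((u - 7)*(u - 2*u))/2 = -5/2 + ((-7 + u)*(-u))/2 = -5/2 + (-u*(-7 + u))/2 = -5/2 - u*(-7 + u)/2)
H(k, T) = k² + T*k
H(g(-2), 153) - 1*(-4329) = (-5/2 - ½*(-2)² + (7/2)*(-2))*(153 + (-5/2 - ½*(-2)² + (7/2)*(-2))) - 1*(-4329) = (-5/2 - ½*4 - 7)*(153 + (-5/2 - ½*4 - 7)) + 4329 = (-5/2 - 2 - 7)*(153 + (-5/2 - 2 - 7)) + 4329 = -23*(153 - 23/2)/2 + 4329 = -23/2*283/2 + 4329 = -6509/4 + 4329 = 10807/4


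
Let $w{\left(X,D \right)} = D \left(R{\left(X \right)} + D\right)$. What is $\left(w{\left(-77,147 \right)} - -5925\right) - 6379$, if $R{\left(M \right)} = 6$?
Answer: $22037$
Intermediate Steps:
$w{\left(X,D \right)} = D \left(6 + D\right)$
$\left(w{\left(-77,147 \right)} - -5925\right) - 6379 = \left(147 \left(6 + 147\right) - -5925\right) - 6379 = \left(147 \cdot 153 + 5925\right) - 6379 = \left(22491 + 5925\right) - 6379 = 28416 - 6379 = 22037$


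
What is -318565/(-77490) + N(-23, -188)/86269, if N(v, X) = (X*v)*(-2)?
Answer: 5362430093/1336996962 ≈ 4.0108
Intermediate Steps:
N(v, X) = -2*X*v
-318565/(-77490) + N(-23, -188)/86269 = -318565/(-77490) - 2*(-188)*(-23)/86269 = -318565*(-1/77490) - 8648*1/86269 = 63713/15498 - 8648/86269 = 5362430093/1336996962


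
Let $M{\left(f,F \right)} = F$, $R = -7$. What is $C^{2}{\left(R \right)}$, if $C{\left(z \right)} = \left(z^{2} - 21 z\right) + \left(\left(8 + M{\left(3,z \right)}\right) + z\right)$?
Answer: $36100$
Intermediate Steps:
$C{\left(z \right)} = 8 + z^{2} - 19 z$ ($C{\left(z \right)} = \left(z^{2} - 21 z\right) + \left(\left(8 + z\right) + z\right) = \left(z^{2} - 21 z\right) + \left(8 + 2 z\right) = 8 + z^{2} - 19 z$)
$C^{2}{\left(R \right)} = \left(8 + \left(-7\right)^{2} - -133\right)^{2} = \left(8 + 49 + 133\right)^{2} = 190^{2} = 36100$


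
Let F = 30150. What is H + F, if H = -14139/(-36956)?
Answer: 1114237539/36956 ≈ 30150.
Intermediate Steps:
H = 14139/36956 (H = -14139*(-1/36956) = 14139/36956 ≈ 0.38259)
H + F = 14139/36956 + 30150 = 1114237539/36956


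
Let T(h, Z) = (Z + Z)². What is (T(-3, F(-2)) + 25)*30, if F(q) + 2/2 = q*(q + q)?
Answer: 6630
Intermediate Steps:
F(q) = -1 + 2*q² (F(q) = -1 + q*(q + q) = -1 + q*(2*q) = -1 + 2*q²)
T(h, Z) = 4*Z² (T(h, Z) = (2*Z)² = 4*Z²)
(T(-3, F(-2)) + 25)*30 = (4*(-1 + 2*(-2)²)² + 25)*30 = (4*(-1 + 2*4)² + 25)*30 = (4*(-1 + 8)² + 25)*30 = (4*7² + 25)*30 = (4*49 + 25)*30 = (196 + 25)*30 = 221*30 = 6630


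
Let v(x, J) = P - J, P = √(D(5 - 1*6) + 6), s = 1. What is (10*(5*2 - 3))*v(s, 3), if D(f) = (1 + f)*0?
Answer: -210 + 70*√6 ≈ -38.536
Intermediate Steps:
D(f) = 0
P = √6 (P = √(0 + 6) = √6 ≈ 2.4495)
v(x, J) = √6 - J
(10*(5*2 - 3))*v(s, 3) = (10*(5*2 - 3))*(√6 - 1*3) = (10*(10 - 3))*(√6 - 3) = (10*7)*(-3 + √6) = 70*(-3 + √6) = -210 + 70*√6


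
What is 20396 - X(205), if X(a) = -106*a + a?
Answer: 41921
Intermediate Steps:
X(a) = -105*a
20396 - X(205) = 20396 - (-105)*205 = 20396 - 1*(-21525) = 20396 + 21525 = 41921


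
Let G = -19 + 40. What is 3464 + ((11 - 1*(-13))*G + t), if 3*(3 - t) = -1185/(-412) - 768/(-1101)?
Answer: 1800752885/453612 ≈ 3969.8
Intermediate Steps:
G = 21
t = 820469/453612 (t = 3 - (-1185/(-412) - 768/(-1101))/3 = 3 - (-1185*(-1/412) - 768*(-1/1101))/3 = 3 - (1185/412 + 256/367)/3 = 3 - ⅓*540367/151204 = 3 - 540367/453612 = 820469/453612 ≈ 1.8087)
3464 + ((11 - 1*(-13))*G + t) = 3464 + ((11 - 1*(-13))*21 + 820469/453612) = 3464 + ((11 + 13)*21 + 820469/453612) = 3464 + (24*21 + 820469/453612) = 3464 + (504 + 820469/453612) = 3464 + 229440917/453612 = 1800752885/453612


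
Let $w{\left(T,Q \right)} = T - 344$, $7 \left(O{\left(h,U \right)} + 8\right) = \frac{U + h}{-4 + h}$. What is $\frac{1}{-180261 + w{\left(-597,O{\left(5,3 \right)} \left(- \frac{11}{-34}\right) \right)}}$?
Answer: $- \frac{1}{181202} \approx -5.5187 \cdot 10^{-6}$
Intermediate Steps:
$O{\left(h,U \right)} = -8 + \frac{U + h}{7 \left(-4 + h\right)}$ ($O{\left(h,U \right)} = -8 + \frac{\left(U + h\right) \frac{1}{-4 + h}}{7} = -8 + \frac{\frac{1}{-4 + h} \left(U + h\right)}{7} = -8 + \frac{U + h}{7 \left(-4 + h\right)}$)
$w{\left(T,Q \right)} = -344 + T$ ($w{\left(T,Q \right)} = T - 344 = -344 + T$)
$\frac{1}{-180261 + w{\left(-597,O{\left(5,3 \right)} \left(- \frac{11}{-34}\right) \right)}} = \frac{1}{-180261 - 941} = \frac{1}{-181202} = - \frac{1}{181202}$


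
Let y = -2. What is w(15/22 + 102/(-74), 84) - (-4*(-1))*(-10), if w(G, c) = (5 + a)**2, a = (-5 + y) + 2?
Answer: 40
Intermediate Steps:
a = -5 (a = (-5 - 2) + 2 = -7 + 2 = -5)
w(G, c) = 0 (w(G, c) = (5 - 5)**2 = 0**2 = 0)
w(15/22 + 102/(-74), 84) - (-4*(-1))*(-10) = 0 - (-4*(-1))*(-10) = 0 - 4*(-10) = 0 - 1*(-40) = 0 + 40 = 40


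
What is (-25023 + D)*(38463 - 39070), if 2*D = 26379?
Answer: 14365869/2 ≈ 7.1829e+6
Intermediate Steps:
D = 26379/2 (D = (½)*26379 = 26379/2 ≈ 13190.)
(-25023 + D)*(38463 - 39070) = (-25023 + 26379/2)*(38463 - 39070) = -23667/2*(-607) = 14365869/2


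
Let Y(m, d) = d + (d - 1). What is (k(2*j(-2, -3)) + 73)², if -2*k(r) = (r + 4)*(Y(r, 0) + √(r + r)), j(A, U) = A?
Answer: 5329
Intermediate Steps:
Y(m, d) = -1 + 2*d (Y(m, d) = d + (-1 + d) = -1 + 2*d)
k(r) = -(-1 + √2*√r)*(4 + r)/2 (k(r) = -(r + 4)*((-1 + 2*0) + √(r + r))/2 = -(4 + r)*((-1 + 0) + √(2*r))/2 = -(4 + r)*(-1 + √2*√r)/2 = -(-1 + √2*√r)*(4 + r)/2)
(k(2*j(-2, -3)) + 73)² = ((2 + (2*(-2))/2 - 2*√2*√(2*(-2)) - √2*(2*(-2))^(3/2)/2) + 73)² = ((2 + (½)*(-4) - 2*√2*√(-4) - √2*(-4)^(3/2)/2) + 73)² = ((2 - 2 - 2*√2*2*I - √2*(-8*I)/2) + 73)² = ((2 - 2 - 4*I*√2 + 4*I*√2) + 73)² = (0 + 73)² = 73² = 5329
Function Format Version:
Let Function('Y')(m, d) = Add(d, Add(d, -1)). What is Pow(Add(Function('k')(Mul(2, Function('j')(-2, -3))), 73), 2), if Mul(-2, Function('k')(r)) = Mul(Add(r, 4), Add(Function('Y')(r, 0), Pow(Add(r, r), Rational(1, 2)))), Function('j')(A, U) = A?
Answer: 5329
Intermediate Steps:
Function('Y')(m, d) = Add(-1, Mul(2, d)) (Function('Y')(m, d) = Add(d, Add(-1, d)) = Add(-1, Mul(2, d)))
Function('k')(r) = Mul(Rational(-1, 2), Add(-1, Mul(Pow(2, Rational(1, 2)), Pow(r, Rational(1, 2)))), Add(4, r)) (Function('k')(r) = Mul(Rational(-1, 2), Mul(Add(r, 4), Add(Add(-1, Mul(2, 0)), Pow(Add(r, r), Rational(1, 2))))) = Mul(Rational(-1, 2), Mul(Add(4, r), Add(Add(-1, 0), Pow(Mul(2, r), Rational(1, 2))))) = Mul(Rational(-1, 2), Mul(Add(4, r), Add(-1, Mul(Pow(2, Rational(1, 2)), Pow(r, Rational(1, 2)))))) = Mul(Rational(-1, 2), Mul(Add(-1, Mul(Pow(2, Rational(1, 2)), Pow(r, Rational(1, 2)))), Add(4, r))) = Mul(Rational(-1, 2), Add(-1, Mul(Pow(2, Rational(1, 2)), Pow(r, Rational(1, 2)))), Add(4, r)))
Pow(Add(Function('k')(Mul(2, Function('j')(-2, -3))), 73), 2) = Pow(Add(Add(2, Mul(Rational(1, 2), Mul(2, -2)), Mul(-2, Pow(2, Rational(1, 2)), Pow(Mul(2, -2), Rational(1, 2))), Mul(Rational(-1, 2), Pow(2, Rational(1, 2)), Pow(Mul(2, -2), Rational(3, 2)))), 73), 2) = Pow(Add(Add(2, Mul(Rational(1, 2), -4), Mul(-2, Pow(2, Rational(1, 2)), Pow(-4, Rational(1, 2))), Mul(Rational(-1, 2), Pow(2, Rational(1, 2)), Pow(-4, Rational(3, 2)))), 73), 2) = Pow(Add(Add(2, -2, Mul(-2, Pow(2, Rational(1, 2)), Mul(2, I)), Mul(Rational(-1, 2), Pow(2, Rational(1, 2)), Mul(-8, I))), 73), 2) = Pow(Add(Add(2, -2, Mul(-4, I, Pow(2, Rational(1, 2))), Mul(4, I, Pow(2, Rational(1, 2)))), 73), 2) = Pow(Add(0, 73), 2) = Pow(73, 2) = 5329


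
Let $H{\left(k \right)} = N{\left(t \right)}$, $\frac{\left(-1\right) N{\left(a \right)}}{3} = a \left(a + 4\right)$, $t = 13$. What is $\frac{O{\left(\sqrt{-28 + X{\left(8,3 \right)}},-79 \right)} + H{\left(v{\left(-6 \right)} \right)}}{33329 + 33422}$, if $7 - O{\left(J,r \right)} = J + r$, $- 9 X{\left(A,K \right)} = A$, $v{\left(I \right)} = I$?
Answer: $- \frac{577}{66751} - \frac{2 i \sqrt{65}}{200253} \approx -0.0086441 - 8.0521 \cdot 10^{-5} i$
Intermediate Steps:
$N{\left(a \right)} = - 3 a \left(4 + a\right)$ ($N{\left(a \right)} = - 3 a \left(a + 4\right) = - 3 a \left(4 + a\right)$)
$H{\left(k \right)} = -663$ ($H{\left(k \right)} = \left(-3\right) 13 \left(4 + 13\right) = \left(-3\right) 13 \cdot 17 = -663$)
$X{\left(A,K \right)} = - \frac{A}{9}$
$O{\left(J,r \right)} = 7 - J - r$ ($O{\left(J,r \right)} = 7 - \left(J + r\right) = 7 - J - r$)
$\frac{O{\left(\sqrt{-28 + X{\left(8,3 \right)}},-79 \right)} + H{\left(v{\left(-6 \right)} \right)}}{33329 + 33422} = \frac{\left(7 - \sqrt{-28 - \frac{8}{9}} - -79\right) - 663}{33329 + 33422} = \frac{\left(7 - \sqrt{-28 - \frac{8}{9}} + 79\right) - 663}{66751} = \left(\left(7 - \sqrt{- \frac{260}{9}} + 79\right) - 663\right) \frac{1}{66751} = \left(\left(7 - \frac{2 i \sqrt{65}}{3} + 79\right) - 663\right) \frac{1}{66751} = \left(\left(86 - \frac{2 i \sqrt{65}}{3}\right) - 663\right) \frac{1}{66751} = \left(-577 - \frac{2 i \sqrt{65}}{3}\right) \frac{1}{66751} = - \frac{577}{66751} - \frac{2 i \sqrt{65}}{200253}$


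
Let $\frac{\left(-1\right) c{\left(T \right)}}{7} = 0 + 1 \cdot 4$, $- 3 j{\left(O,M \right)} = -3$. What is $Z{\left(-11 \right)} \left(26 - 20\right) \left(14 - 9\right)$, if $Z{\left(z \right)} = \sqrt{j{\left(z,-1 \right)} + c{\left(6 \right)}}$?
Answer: $90 i \sqrt{3} \approx 155.88 i$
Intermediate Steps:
$j{\left(O,M \right)} = 1$ ($j{\left(O,M \right)} = \left(- \frac{1}{3}\right) \left(-3\right) = 1$)
$c{\left(T \right)} = -28$ ($c{\left(T \right)} = - 7 \left(0 + 1 \cdot 4\right) = - 7 \left(0 + 4\right) = \left(-7\right) 4 = -28$)
$Z{\left(z \right)} = 3 i \sqrt{3}$ ($Z{\left(z \right)} = \sqrt{1 - 28} = \sqrt{-27} = 3 i \sqrt{3}$)
$Z{\left(-11 \right)} \left(26 - 20\right) \left(14 - 9\right) = 3 i \sqrt{3} \left(26 - 20\right) \left(14 - 9\right) = 3 i \sqrt{3} \cdot 6 \left(14 - 9\right) = 3 i \sqrt{3} \cdot 6 \cdot 5 = 3 i \sqrt{3} \cdot 30 = 90 i \sqrt{3}$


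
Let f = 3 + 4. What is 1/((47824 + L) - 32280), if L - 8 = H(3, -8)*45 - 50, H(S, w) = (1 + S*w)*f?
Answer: 1/8257 ≈ 0.00012111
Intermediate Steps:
f = 7
H(S, w) = 7 + 7*S*w (H(S, w) = (1 + S*w)*7 = 7 + 7*S*w)
L = -7287 (L = 8 + ((7 + 7*3*(-8))*45 - 50) = 8 + ((7 - 168)*45 - 50) = 8 + (-161*45 - 50) = 8 + (-7245 - 50) = 8 - 7295 = -7287)
1/((47824 + L) - 32280) = 1/((47824 - 7287) - 32280) = 1/(40537 - 32280) = 1/8257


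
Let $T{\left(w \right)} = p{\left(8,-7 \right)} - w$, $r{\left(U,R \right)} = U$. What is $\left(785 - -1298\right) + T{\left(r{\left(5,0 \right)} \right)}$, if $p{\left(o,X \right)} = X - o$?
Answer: $2063$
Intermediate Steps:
$T{\left(w \right)} = -15 - w$ ($T{\left(w \right)} = \left(-7 - 8\right) - w = -15 - w$)
$\left(785 - -1298\right) + T{\left(r{\left(5,0 \right)} \right)} = \left(785 - -1298\right) - 20 = \left(785 + 1298\right) - 20 = 2083 - 20 = 2063$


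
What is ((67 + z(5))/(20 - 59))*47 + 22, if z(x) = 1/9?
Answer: -20666/351 ≈ -58.878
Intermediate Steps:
z(x) = ⅑
((67 + z(5))/(20 - 59))*47 + 22 = ((67 + ⅑)/(20 - 59))*47 + 22 = ((604/9)/(-39))*47 + 22 = ((604/9)*(-1/39))*47 + 22 = -604/351*47 + 22 = -28388/351 + 22 = -20666/351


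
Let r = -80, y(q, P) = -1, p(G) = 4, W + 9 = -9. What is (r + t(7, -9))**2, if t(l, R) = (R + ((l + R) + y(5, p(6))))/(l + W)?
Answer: 753424/121 ≈ 6226.6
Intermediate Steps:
W = -18 (W = -9 - 9 = -18)
t(l, R) = (-1 + l + 2*R)/(-18 + l) (t(l, R) = (R + ((l + R) - 1))/(l - 18) = (R + ((R + l) - 1))/(-18 + l) = (R + (-1 + R + l))/(-18 + l) = (-1 + l + 2*R)/(-18 + l))
(r + t(7, -9))**2 = (-80 + (-1 + 7 + 2*(-9))/(-18 + 7))**2 = (-80 + (-1 + 7 - 18)/(-11))**2 = (-80 - 1/11*(-12))**2 = (-80 + 12/11)**2 = (-868/11)**2 = 753424/121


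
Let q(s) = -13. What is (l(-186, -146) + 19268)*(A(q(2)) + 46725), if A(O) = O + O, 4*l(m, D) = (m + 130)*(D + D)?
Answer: 1090701844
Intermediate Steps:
l(m, D) = D*(130 + m)/2 (l(m, D) = ((m + 130)*(D + D))/4 = ((130 + m)*(2*D))/4 = (2*D*(130 + m))/4 = D*(130 + m)/2)
A(O) = 2*O
(l(-186, -146) + 19268)*(A(q(2)) + 46725) = ((½)*(-146)*(130 - 186) + 19268)*(2*(-13) + 46725) = ((½)*(-146)*(-56) + 19268)*(-26 + 46725) = (4088 + 19268)*46699 = 23356*46699 = 1090701844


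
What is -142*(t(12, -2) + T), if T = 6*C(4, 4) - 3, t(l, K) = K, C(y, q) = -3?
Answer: 3266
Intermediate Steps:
T = -21 (T = 6*(-3) - 3 = -18 - 3 = -21)
-142*(t(12, -2) + T) = -142*(-2 - 21) = -142*(-23) = 3266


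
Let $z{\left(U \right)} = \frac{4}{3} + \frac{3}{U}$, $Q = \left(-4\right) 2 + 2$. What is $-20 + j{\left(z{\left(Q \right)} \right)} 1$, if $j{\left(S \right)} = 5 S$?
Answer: $- \frac{95}{6} \approx -15.833$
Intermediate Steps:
$Q = -6$ ($Q = -8 + 2 = -6$)
$z{\left(U \right)} = \frac{4}{3} + \frac{3}{U}$ ($z{\left(U \right)} = 4 \cdot \frac{1}{3} + \frac{3}{U} = \frac{4}{3} + \frac{3}{U}$)
$-20 + j{\left(z{\left(Q \right)} \right)} 1 = -20 + 5 \left(\frac{4}{3} + \frac{3}{-6}\right) 1 = -20 + 5 \left(\frac{4}{3} + 3 \left(- \frac{1}{6}\right)\right) 1 = -20 + 5 \left(\frac{4}{3} - \frac{1}{2}\right) 1 = -20 + 5 \cdot \frac{5}{6} \cdot 1 = -20 + \frac{25}{6} \cdot 1 = -20 + \frac{25}{6} = - \frac{95}{6}$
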